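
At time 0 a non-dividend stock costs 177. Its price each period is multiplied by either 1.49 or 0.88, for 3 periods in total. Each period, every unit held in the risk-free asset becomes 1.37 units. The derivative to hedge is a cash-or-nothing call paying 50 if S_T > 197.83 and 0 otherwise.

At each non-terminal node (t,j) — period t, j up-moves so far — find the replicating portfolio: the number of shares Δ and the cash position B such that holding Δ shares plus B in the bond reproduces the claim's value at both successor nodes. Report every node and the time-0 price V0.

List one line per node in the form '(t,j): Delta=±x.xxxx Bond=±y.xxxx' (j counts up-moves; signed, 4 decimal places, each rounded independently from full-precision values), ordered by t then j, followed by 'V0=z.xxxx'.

The replicating-portfolio and risk-neutral prices coincide; use p* = (1.37−0.88)/(1.49−0.88) = 0.8033 for the latter.
Terminal payoffs: V(3,0)=0.0000, V(3,1)=50.0000, V(3,2)=50.0000, V(3,3)=50.0000
Node (2,0) S=137.0688: V=(p*·50.0000+(1−p*)·0.0000)/1.37=29.3167; Δ=(50.0000−0.0000)/(204.2325−120.6205)=0.5980; B=V−Δ·S=-52.6505
Node (2,1) S=232.0824: V=(p*·50.0000+(1−p*)·50.0000)/1.37=36.4964; Δ=(50.0000−50.0000)/(345.8028−204.2325)=0.0000; B=V−Δ·S=36.4964
Node (2,2) S=392.9577: V=(p*·50.0000+(1−p*)·50.0000)/1.37=36.4964; Δ=(50.0000−50.0000)/(585.5070−345.8028)=0.0000; B=V−Δ·S=36.4964
Node (1,0) S=155.7600: V=(p*·36.4964+(1−p*)·29.3167)/1.37=25.6087; Δ=(36.4964−29.3167)/(232.0824−137.0688)=0.0756; B=V−Δ·S=13.8389
Node (1,1) S=263.7300: V=(p*·36.4964+(1−p*)·36.4964)/1.37=26.6397; Δ=(36.4964−36.4964)/(392.9577−232.0824)=0.0000; B=V−Δ·S=26.6397
Node (0,0) S=177.0000: V=(p*·26.6397+(1−p*)·25.6087)/1.37=19.2970; Δ=(26.6397−25.6087)/(263.7300−155.7600)=0.0095; B=V−Δ·S=17.6069
Check: Δ(0,0)·S0 + B(0,0) = 19.2970 = V0.

(0,0): Delta=0.0095 Bond=17.6069
(1,0): Delta=0.0756 Bond=13.8389
(1,1): Delta=0.0000 Bond=26.6397
(2,0): Delta=0.5980 Bond=-52.6505
(2,1): Delta=0.0000 Bond=36.4964
(2,2): Delta=0.0000 Bond=36.4964
V0=19.2970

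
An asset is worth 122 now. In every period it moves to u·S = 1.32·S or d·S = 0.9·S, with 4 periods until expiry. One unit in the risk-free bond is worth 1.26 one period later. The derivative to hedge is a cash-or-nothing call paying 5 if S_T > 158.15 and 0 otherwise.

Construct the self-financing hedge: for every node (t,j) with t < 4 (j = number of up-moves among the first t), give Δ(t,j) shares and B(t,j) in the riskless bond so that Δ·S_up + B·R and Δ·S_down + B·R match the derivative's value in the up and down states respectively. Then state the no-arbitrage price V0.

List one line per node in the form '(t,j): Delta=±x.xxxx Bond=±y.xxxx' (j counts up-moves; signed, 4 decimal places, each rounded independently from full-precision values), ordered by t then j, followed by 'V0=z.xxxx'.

(0,0): Delta=0.0026 Bond=1.6508
(1,0): Delta=0.0167 Bond=0.5247
(1,1): Delta=0.0010 Bond=2.3392
(2,0): Delta=0.0820 Bond=-5.7846
(2,1): Delta=0.0093 Bond=1.7354
(2,2): Delta=0.0000 Bond=3.1494
(3,0): Delta=0.0000 Bond=0.0000
(3,1): Delta=0.0913 Bond=-8.5034
(3,2): Delta=0.0000 Bond=3.9683
(3,3): Delta=0.0000 Bond=3.9683
V0=1.9631

No-arbitrage ⇒ martingale measure with p* = (R−d)/(u−d) = 0.8571.
At expiry t=4: V(4,0)=0.0000, V(4,1)=0.0000, V(4,2)=5.0000, V(4,3)=5.0000, V(4,4)=5.0000
  t=3,j=0: stock 88.9380 → up 117.3982 (V=0.0000), down 80.0442 (V=0.0000). Price 0.0000; hedge Δ=0.0000, bond B=0.0000.
  t=3,j=1: stock 130.4424 → up 172.1840 (V=5.0000), down 117.3982 (V=0.0000). Price 3.4014; hedge Δ=0.0913, bond B=-8.5034.
  t=3,j=2: stock 191.3155 → up 252.5365 (V=5.0000), down 172.1840 (V=5.0000). Price 3.9683; hedge Δ=0.0000, bond B=3.9683.
  t=3,j=3: stock 280.5961 → up 370.3868 (V=5.0000), down 252.5365 (V=5.0000). Price 3.9683; hedge Δ=0.0000, bond B=3.9683.
  t=2,j=0: stock 98.8200 → up 130.4424 (V=3.4014), down 88.9380 (V=0.0000). Price 2.3139; hedge Δ=0.0820, bond B=-5.7846.
  t=2,j=1: stock 144.9360 → up 191.3155 (V=3.9683), down 130.4424 (V=3.4014). Price 3.0851; hedge Δ=0.0093, bond B=1.7354.
  t=2,j=2: stock 212.5728 → up 280.5961 (V=3.9683), down 191.3155 (V=3.9683). Price 3.1494; hedge Δ=0.0000, bond B=3.1494.
  t=1,j=0: stock 109.8000 → up 144.9360 (V=3.0851), down 98.8200 (V=2.3139). Price 2.3611; hedge Δ=0.0167, bond B=0.5247.
  t=1,j=1: stock 161.0400 → up 212.5728 (V=3.1494), down 144.9360 (V=3.0851). Price 2.4922; hedge Δ=0.0010, bond B=2.3392.
  t=0,j=0: stock 122.0000 → up 161.0400 (V=2.4922), down 109.8000 (V=2.3611). Price 1.9631; hedge Δ=0.0026, bond B=1.6508.
Self-financing check: at every node Δ·S+B equals the discounted successor values.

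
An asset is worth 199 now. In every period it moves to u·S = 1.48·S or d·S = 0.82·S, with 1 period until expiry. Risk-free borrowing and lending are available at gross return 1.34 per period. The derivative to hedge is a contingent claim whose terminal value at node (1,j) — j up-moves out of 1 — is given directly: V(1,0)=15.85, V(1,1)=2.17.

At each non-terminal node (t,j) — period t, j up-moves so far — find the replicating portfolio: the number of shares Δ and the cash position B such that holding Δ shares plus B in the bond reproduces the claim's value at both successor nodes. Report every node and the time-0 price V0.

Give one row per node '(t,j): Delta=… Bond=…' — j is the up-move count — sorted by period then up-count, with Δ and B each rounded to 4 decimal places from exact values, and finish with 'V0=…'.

(0,0): Delta=-0.1042 Bond=24.5122
V0=3.7849

Risk-neutral probability p* = (R−d)/(u−d) = (1.34−0.82)/(1.48−0.82) = 0.7879.
Payoff layer (t=1): V(1,0)=15.8500, V(1,1)=2.1700
Node (0,0) S=199.0000: V=(p*·2.1700+(1−p*)·15.8500)/1.34=3.7849; Δ=(2.1700−15.8500)/(294.5200−163.1800)=-0.1042; B=V−Δ·S=24.5122
Self-financing check: at every node Δ·S+B equals the discounted successor values.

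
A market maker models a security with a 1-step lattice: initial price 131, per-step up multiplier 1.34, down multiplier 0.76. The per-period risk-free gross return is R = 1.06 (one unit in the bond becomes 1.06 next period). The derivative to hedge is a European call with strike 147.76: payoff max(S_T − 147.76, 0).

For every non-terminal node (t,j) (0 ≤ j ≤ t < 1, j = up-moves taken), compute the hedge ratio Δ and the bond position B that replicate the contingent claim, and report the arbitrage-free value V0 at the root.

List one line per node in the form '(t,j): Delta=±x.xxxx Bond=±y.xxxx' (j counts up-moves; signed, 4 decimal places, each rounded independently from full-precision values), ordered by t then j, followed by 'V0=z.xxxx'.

Since d<R<u, set p* = (R−d)/(u−d) = 0.5172; price each node as the discounted p*-expectation of its children.
Terminal values V(1,·): V(1,0)=0.0000, V(1,1)=27.7800
(0,0): S=131.0000. Δ = (V_up−V_dn)/(S_up−S_dn) = (27.7800−0.0000)/(175.5400−99.5600) = 0.3656. V = [p*·27.7800 + (1−p*)·0.0000]/1.06 = 13.5556. B = V − Δ·S = -34.3409.
Self-financing check: at every node Δ·S+B equals the discounted successor values.

(0,0): Delta=0.3656 Bond=-34.3409
V0=13.5556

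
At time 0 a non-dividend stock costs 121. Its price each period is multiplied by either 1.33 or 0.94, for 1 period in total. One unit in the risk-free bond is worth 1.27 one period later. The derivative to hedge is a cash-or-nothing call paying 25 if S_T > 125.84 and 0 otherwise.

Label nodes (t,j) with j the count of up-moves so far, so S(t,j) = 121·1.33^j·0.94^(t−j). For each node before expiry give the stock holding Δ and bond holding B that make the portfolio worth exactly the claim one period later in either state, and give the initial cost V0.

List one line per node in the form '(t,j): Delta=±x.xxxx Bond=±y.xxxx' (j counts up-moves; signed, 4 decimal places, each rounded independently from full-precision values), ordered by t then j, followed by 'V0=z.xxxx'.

(0,0): Delta=0.5298 Bond=-47.4460
V0=16.6566

No-arbitrage ⇒ martingale measure with p* = (R−d)/(u−d) = 0.8462.
Terminal payoffs: V(1,0)=0.0000, V(1,1)=25.0000
(0,0): S=121.0000. Δ = (V_up−V_dn)/(S_up−S_dn) = (25.0000−0.0000)/(160.9300−113.7400) = 0.5298. V = [p*·25.0000 + (1−p*)·0.0000]/1.27 = 16.6566. B = V − Δ·S = -47.4460.
Check: Δ(0,0)·S0 + B(0,0) = 16.6566 = V0.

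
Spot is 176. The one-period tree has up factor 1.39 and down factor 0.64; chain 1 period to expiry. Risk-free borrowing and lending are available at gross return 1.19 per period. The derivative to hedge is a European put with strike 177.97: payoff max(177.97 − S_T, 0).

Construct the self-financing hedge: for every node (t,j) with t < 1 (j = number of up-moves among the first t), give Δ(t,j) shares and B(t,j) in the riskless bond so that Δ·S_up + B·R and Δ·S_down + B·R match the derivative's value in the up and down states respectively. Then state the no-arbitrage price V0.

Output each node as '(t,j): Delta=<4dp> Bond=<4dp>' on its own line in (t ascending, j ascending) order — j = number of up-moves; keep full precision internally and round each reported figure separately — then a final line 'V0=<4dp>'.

(0,0): Delta=-0.4949 Bond=101.7464
V0=14.6398

No-arbitrage ⇒ martingale measure with p* = (R−d)/(u−d) = 0.7333.
Terminal values V(1,·): V(1,0)=65.3300, V(1,1)=0.0000
(0,0): S=176.0000. Δ = (V_up−V_dn)/(S_up−S_dn) = (0.0000−65.3300)/(244.6400−112.6400) = -0.4949. V = [p*·0.0000 + (1−p*)·65.3300]/1.19 = 14.6398. B = V − Δ·S = 101.7464.
Self-financing check: at every node Δ·S+B equals the discounted successor values.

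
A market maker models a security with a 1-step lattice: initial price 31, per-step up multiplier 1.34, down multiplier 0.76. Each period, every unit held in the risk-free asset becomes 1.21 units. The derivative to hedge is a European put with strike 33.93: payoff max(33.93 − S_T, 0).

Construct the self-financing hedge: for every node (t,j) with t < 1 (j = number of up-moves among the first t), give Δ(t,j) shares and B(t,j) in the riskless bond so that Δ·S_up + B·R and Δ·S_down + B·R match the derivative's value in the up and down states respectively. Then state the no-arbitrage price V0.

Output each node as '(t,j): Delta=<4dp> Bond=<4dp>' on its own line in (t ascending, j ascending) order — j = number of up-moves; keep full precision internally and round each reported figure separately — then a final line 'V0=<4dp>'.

(0,0): Delta=-0.5768 Bond=19.8002
V0=1.9209

Risk-neutral probability p* = (R−d)/(u−d) = (1.21−0.76)/(1.34−0.76) = 0.7759.
At expiry t=1: V(1,0)=10.3700, V(1,1)=0.0000
  t=0,j=0: stock 31.0000 → up 41.5400 (V=0.0000), down 23.5600 (V=10.3700). Price 1.9209; hedge Δ=-0.5768, bond B=19.8002.
Root portfolio cost Δ·31+B reproduces V0=1.9209.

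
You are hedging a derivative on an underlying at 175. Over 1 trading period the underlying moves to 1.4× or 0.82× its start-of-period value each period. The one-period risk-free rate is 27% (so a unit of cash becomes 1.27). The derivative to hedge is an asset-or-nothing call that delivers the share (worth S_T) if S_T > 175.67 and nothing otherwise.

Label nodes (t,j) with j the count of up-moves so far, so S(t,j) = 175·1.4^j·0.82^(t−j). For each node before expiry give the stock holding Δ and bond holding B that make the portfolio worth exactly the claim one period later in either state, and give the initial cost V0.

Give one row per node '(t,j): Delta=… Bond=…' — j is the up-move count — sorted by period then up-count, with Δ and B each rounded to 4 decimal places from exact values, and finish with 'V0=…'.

Under the risk-neutral measure, an up-move has probability p* = (R−d)/(u−d) = 0.7759 and values discount at R = 1.27.
At expiry t=1: V(1,0)=0.0000, V(1,1)=245.0000
  t=0,j=0: stock 175.0000 → up 245.0000 (V=245.0000), down 143.5000 (V=0.0000). Price 149.6742; hedge Δ=2.4138, bond B=-272.7396.
Root portfolio cost Δ·175+B reproduces V0=149.6742.

(0,0): Delta=2.4138 Bond=-272.7396
V0=149.6742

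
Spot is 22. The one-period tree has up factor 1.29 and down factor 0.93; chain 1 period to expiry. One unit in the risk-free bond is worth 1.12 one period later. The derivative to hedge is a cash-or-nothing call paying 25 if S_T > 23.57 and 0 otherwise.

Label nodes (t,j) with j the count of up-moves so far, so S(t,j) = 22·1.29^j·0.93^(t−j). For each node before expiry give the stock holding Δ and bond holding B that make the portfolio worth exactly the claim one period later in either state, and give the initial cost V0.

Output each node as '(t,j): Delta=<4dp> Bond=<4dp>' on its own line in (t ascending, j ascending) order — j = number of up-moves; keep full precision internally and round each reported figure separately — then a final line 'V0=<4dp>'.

(0,0): Delta=3.1566 Bond=-57.6637
V0=11.7808

Since d<R<u, set p* = (R−d)/(u−d) = 0.5278; price each node as the discounted p*-expectation of its children.
Terminal payoffs: V(1,0)=0.0000, V(1,1)=25.0000
  t=0,j=0: stock 22.0000 → up 28.3800 (V=25.0000), down 20.4600 (V=0.0000). Price 11.7808; hedge Δ=3.1566, bond B=-57.6637.
Self-financing check: at every node Δ·S+B equals the discounted successor values.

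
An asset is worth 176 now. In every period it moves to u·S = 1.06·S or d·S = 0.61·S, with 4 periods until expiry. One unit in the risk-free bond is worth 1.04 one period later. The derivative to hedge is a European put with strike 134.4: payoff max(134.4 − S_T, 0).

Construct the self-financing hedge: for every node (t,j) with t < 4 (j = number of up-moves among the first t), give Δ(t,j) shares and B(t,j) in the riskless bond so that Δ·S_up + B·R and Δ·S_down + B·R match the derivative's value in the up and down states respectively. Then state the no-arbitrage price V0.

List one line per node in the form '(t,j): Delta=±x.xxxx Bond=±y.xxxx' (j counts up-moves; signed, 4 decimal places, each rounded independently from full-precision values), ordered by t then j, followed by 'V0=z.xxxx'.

Since d<R<u, set p* = (R−d)/(u−d) = 0.9556; price each node as the discounted p*-expectation of its children.
Terminal values V(4,·): V(4,0)=110.0313, V(4,1)=92.0544, V(4,2)=60.8159, V(4,3)=6.5325, V(4,4)=0.0000
(3,0): S=39.9487. Δ = (V_up−V_dn)/(S_up−S_dn) = (92.0544−110.0313)/(42.3456−24.3687) = -1.0000. V = [p*·92.0544 + (1−p*)·110.0313]/1.04 = 89.2821. B = V − Δ·S = 129.2308.
(3,1): S=69.4190. Δ = (V_up−V_dn)/(S_up−S_dn) = (60.8159−92.0544)/(73.5841−42.3456) = -1.0000. V = [p*·60.8159 + (1−p*)·92.0544]/1.04 = 59.8118. B = V − Δ·S = 129.2308.
(3,2): S=120.6297. Δ = (V_up−V_dn)/(S_up−S_dn) = (6.5325−60.8159)/(127.8675−73.5841) = -1.0000. V = [p*·6.5325 + (1−p*)·60.8159]/1.04 = 8.6011. B = V − Δ·S = 129.2308.
(3,3): S=209.6188. Δ = (V_up−V_dn)/(S_up−S_dn) = (0.0000−6.5325)/(222.1959−127.8675) = -0.0693. V = [p*·0.0000 + (1−p*)·6.5325]/1.04 = 0.2792. B = V − Δ·S = 14.7959.
(2,0): S=65.4896. Δ = (V_up−V_dn)/(S_up−S_dn) = (59.8118−89.2821)/(69.4190−39.9487) = -1.0000. V = [p*·59.8118 + (1−p*)·89.2821]/1.04 = 58.7708. B = V − Δ·S = 124.2604.
(2,1): S=113.8016. Δ = (V_up−V_dn)/(S_up−S_dn) = (8.6011−59.8118)/(120.6297−69.4190) = -1.0000. V = [p*·8.6011 + (1−p*)·59.8118]/1.04 = 10.4588. B = V − Δ·S = 124.2604.
(2,2): S=197.7536. Δ = (V_up−V_dn)/(S_up−S_dn) = (0.2792−8.6011)/(209.6188−120.6297) = -0.0935. V = [p*·0.2792 + (1−p*)·8.6011]/1.04 = 0.6241. B = V − Δ·S = 19.1172.
(1,0): S=107.3600. Δ = (V_up−V_dn)/(S_up−S_dn) = (10.4588−58.7708)/(113.8016−65.4896) = -1.0000. V = [p*·10.4588 + (1−p*)·58.7708]/1.04 = 12.1211. B = V − Δ·S = 119.4811.
(1,1): S=186.5600. Δ = (V_up−V_dn)/(S_up−S_dn) = (0.6241−10.4588)/(197.7536−113.8016) = -0.1171. V = [p*·0.6241 + (1−p*)·10.4588]/1.04 = 1.0204. B = V − Δ·S = 22.8752.
(0,0): S=176.0000. Δ = (V_up−V_dn)/(S_up−S_dn) = (1.0204−12.1211)/(186.5600−107.3600) = -0.1402. V = [p*·1.0204 + (1−p*)·12.1211]/1.04 = 1.4555. B = V − Δ·S = 26.1239.
Check: Δ(0,0)·S0 + B(0,0) = 1.4555 = V0.

(0,0): Delta=-0.1402 Bond=26.1239
(1,0): Delta=-1.0000 Bond=119.4811
(1,1): Delta=-0.1171 Bond=22.8752
(2,0): Delta=-1.0000 Bond=124.2604
(2,1): Delta=-1.0000 Bond=124.2604
(2,2): Delta=-0.0935 Bond=19.1172
(3,0): Delta=-1.0000 Bond=129.2308
(3,1): Delta=-1.0000 Bond=129.2308
(3,2): Delta=-1.0000 Bond=129.2308
(3,3): Delta=-0.0693 Bond=14.7959
V0=1.4555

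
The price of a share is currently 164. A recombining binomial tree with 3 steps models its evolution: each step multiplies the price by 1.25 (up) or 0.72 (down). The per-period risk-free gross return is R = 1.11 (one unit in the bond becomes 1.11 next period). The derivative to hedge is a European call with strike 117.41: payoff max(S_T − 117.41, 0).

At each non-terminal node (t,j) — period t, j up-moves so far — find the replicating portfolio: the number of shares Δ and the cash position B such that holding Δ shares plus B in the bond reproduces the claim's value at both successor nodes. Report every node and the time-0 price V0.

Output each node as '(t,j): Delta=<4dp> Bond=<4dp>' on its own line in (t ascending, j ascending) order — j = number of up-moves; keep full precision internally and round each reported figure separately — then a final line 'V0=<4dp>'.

The replicating-portfolio and risk-neutral prices coincide; use p* = (1.11−0.72)/(1.25−0.72) = 0.7358 for the latter.
Terminal payoffs: V(3,0)=0.0000, V(3,1)=0.0000, V(3,2)=67.0900, V(3,3)=202.9025
(2,0): S=85.0176. Δ = (V_up−V_dn)/(S_up−S_dn) = (0.0000−0.0000)/(106.2720−61.2127) = 0.0000. V = [p*·0.0000 + (1−p*)·0.0000]/1.11 = 0.0000. B = V − Δ·S = 0.0000.
(2,1): S=147.6000. Δ = (V_up−V_dn)/(S_up−S_dn) = (67.0900−0.0000)/(184.5000−106.2720) = 0.8576. V = [p*·67.0900 + (1−p*)·0.0000]/1.11 = 44.4758. B = V − Δ·S = -82.1091.
(2,2): S=256.2500. Δ = (V_up−V_dn)/(S_up−S_dn) = (202.9025−67.0900)/(320.3125−184.5000) = 1.0000. V = [p*·202.9025 + (1−p*)·67.0900]/1.11 = 150.4752. B = V − Δ·S = -105.7748.
(1,0): S=118.0800. Δ = (V_up−V_dn)/(S_up−S_dn) = (44.4758−0.0000)/(147.6000−85.0176) = 0.7107. V = [p*·44.4758 + (1−p*)·0.0000]/1.11 = 29.4842. B = V − Δ·S = -54.4324.
(1,1): S=205.0000. Δ = (V_up−V_dn)/(S_up−S_dn) = (150.4752−44.4758)/(256.2500−147.6000) = 0.9756. V = [p*·150.4752 + (1−p*)·44.4758]/1.11 = 110.3382. B = V − Δ·S = -89.6608.
(0,0): S=164.0000. Δ = (V_up−V_dn)/(S_up−S_dn) = (110.3382−29.4842)/(205.0000−118.0800) = 0.9302. V = [p*·110.3382 + (1−p*)·29.4842]/1.11 = 80.1626. B = V − Δ·S = -72.3920.
The time-0 hedge costs 80.1626, which is the no-arbitrage price.

(0,0): Delta=0.9302 Bond=-72.3920
(1,0): Delta=0.7107 Bond=-54.4324
(1,1): Delta=0.9756 Bond=-89.6608
(2,0): Delta=0.0000 Bond=0.0000
(2,1): Delta=0.8576 Bond=-82.1091
(2,2): Delta=1.0000 Bond=-105.7748
V0=80.1626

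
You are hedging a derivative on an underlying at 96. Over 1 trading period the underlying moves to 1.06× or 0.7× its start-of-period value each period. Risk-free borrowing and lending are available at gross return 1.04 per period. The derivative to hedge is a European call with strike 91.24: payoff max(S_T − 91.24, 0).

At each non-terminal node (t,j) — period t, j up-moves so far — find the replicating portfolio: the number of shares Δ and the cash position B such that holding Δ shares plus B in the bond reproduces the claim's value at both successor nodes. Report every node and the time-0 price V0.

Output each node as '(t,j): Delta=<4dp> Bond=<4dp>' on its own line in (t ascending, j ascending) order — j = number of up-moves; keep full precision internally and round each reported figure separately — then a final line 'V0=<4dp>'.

(0,0): Delta=0.3044 Bond=-19.6688
V0=9.5534

Since d<R<u, set p* = (R−d)/(u−d) = 0.9444; price each node as the discounted p*-expectation of its children.
At expiry t=1: V(1,0)=0.0000, V(1,1)=10.5200
Node (0,0) S=96.0000: V=(p*·10.5200+(1−p*)·0.0000)/1.04=9.5534; Δ=(10.5200−0.0000)/(101.7600−67.2000)=0.3044; B=V−Δ·S=-19.6688
Root portfolio cost Δ·96+B reproduces V0=9.5534.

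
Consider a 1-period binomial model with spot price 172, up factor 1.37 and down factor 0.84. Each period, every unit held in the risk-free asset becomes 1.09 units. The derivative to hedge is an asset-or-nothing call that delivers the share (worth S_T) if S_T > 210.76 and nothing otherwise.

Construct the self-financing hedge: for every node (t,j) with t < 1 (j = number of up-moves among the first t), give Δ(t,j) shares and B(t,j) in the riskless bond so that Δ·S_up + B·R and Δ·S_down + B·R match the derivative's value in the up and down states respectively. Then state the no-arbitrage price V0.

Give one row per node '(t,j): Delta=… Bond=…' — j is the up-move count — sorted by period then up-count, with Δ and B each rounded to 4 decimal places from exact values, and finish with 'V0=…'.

(0,0): Delta=2.5849 Bond=-342.6304
V0=101.9733

Under the risk-neutral measure, an up-move has probability p* = (R−d)/(u−d) = 0.4717 and values discount at R = 1.09.
At expiry t=1: V(1,0)=0.0000, V(1,1)=235.6400
Node (0,0) S=172.0000: V=(p*·235.6400+(1−p*)·0.0000)/1.09=101.9733; Δ=(235.6400−0.0000)/(235.6400−144.4800)=2.5849; B=V−Δ·S=-342.6304
Check: Δ(0,0)·S0 + B(0,0) = 101.9733 = V0.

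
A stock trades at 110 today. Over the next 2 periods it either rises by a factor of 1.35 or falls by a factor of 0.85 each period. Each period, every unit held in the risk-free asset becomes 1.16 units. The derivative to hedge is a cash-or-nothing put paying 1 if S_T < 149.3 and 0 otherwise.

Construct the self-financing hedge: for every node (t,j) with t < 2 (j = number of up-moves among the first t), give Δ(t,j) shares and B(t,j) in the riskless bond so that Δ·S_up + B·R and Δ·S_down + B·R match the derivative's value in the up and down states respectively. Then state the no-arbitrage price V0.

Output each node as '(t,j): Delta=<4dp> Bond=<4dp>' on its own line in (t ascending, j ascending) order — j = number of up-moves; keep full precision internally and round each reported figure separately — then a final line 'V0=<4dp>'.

(0,0): Delta=-0.0097 Bond=1.5265
(1,0): Delta=0.0000 Bond=0.8621
(1,1): Delta=-0.0135 Bond=2.3276
V0=0.4575

No-arbitrage ⇒ martingale measure with p* = (R−d)/(u−d) = 0.6200.
Terminal payoffs: V(2,0)=1.0000, V(2,1)=1.0000, V(2,2)=0.0000
Node (1,0) S=93.5000: V=(p*·1.0000+(1−p*)·1.0000)/1.16=0.8621; Δ=(1.0000−1.0000)/(126.2250−79.4750)=0.0000; B=V−Δ·S=0.8621
Node (1,1) S=148.5000: V=(p*·0.0000+(1−p*)·1.0000)/1.16=0.3276; Δ=(0.0000−1.0000)/(200.4750−126.2250)=-0.0135; B=V−Δ·S=2.3276
Node (0,0) S=110.0000: V=(p*·0.3276+(1−p*)·0.8621)/1.16=0.4575; Δ=(0.3276−0.8621)/(148.5000−93.5000)=-0.0097; B=V−Δ·S=1.5265
Root portfolio cost Δ·110+B reproduces V0=0.4575.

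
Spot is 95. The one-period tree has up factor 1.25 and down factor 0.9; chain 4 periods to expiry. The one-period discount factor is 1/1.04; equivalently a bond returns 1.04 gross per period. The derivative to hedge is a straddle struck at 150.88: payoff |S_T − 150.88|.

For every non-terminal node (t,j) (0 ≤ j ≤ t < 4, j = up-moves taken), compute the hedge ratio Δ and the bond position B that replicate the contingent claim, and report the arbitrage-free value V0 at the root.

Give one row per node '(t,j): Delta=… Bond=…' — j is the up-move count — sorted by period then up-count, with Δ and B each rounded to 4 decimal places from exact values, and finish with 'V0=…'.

Under the risk-neutral measure, an up-move has probability p* = (R−d)/(u−d) = 0.4000 and values discount at R = 1.04.
Terminal values V(4,·): V(4,0)=88.5505, V(4,1)=64.3112, V(4,2)=30.6456, V(4,3)=16.1122, V(4,4)=81.0536
Node (3,0) S=69.2550: V=(p*·64.3112+(1−p*)·88.5505)/1.04=75.8219; Δ=(64.3112−88.5505)/(86.5688−62.3295)=-1.0000; B=V−Δ·S=145.0769
Node (3,1) S=96.1875: V=(p*·30.6456+(1−p*)·64.3112)/1.04=48.8894; Δ=(30.6456−64.3112)/(120.2344−86.5688)=-1.0000; B=V−Δ·S=145.0769
Node (3,2) S=133.5938: V=(p*·16.1122+(1−p*)·30.6456)/1.04=23.8772; Δ=(16.1122−30.6456)/(166.9922−120.2344)=-0.3108; B=V−Δ·S=65.4013
Node (3,3) S=185.5469: V=(p*·81.0536+(1−p*)·16.1122)/1.04=40.4700; Δ=(81.0536−16.1122)/(231.9336−166.9922)=1.0000; B=V−Δ·S=-145.0769
Node (2,0) S=76.9500: V=(p*·48.8894+(1−p*)·75.8219)/1.04=62.5470; Δ=(48.8894−75.8219)/(96.1875−69.2550)=-1.0000; B=V−Δ·S=139.4970
Node (2,1) S=106.8750: V=(p*·23.8772+(1−p*)·48.8894)/1.04=37.3890; Δ=(23.8772−48.8894)/(133.5938−96.1875)=-0.6687; B=V−Δ·S=108.8526
Node (2,2) S=148.4375: V=(p*·40.4700+(1−p*)·23.8772)/1.04=29.3407; Δ=(40.4700−23.8772)/(185.5469−133.5938)=0.3194; B=V−Δ·S=-18.0673
Node (1,0) S=85.5000: V=(p*·37.3890+(1−p*)·62.5470)/1.04=50.4652; Δ=(37.3890−62.5470)/(106.8750−76.9500)=-0.8407; B=V−Δ·S=122.3454
Node (1,1) S=118.7500: V=(p*·29.3407+(1−p*)·37.3890)/1.04=32.8554; Δ=(29.3407−37.3890)/(148.4375−106.8750)=-0.1936; B=V−Δ·S=55.8506
Node (0,0) S=95.0000: V=(p*·32.8554+(1−p*)·50.4652)/1.04=41.7512; Δ=(32.8554−50.4652)/(118.7500−85.5000)=-0.5296; B=V−Δ·S=92.0649
Check: Δ(0,0)·S0 + B(0,0) = 41.7512 = V0.

(0,0): Delta=-0.5296 Bond=92.0649
(1,0): Delta=-0.8407 Bond=122.3454
(1,1): Delta=-0.1936 Bond=55.8506
(2,0): Delta=-1.0000 Bond=139.4970
(2,1): Delta=-0.6687 Bond=108.8526
(2,2): Delta=0.3194 Bond=-18.0673
(3,0): Delta=-1.0000 Bond=145.0769
(3,1): Delta=-1.0000 Bond=145.0769
(3,2): Delta=-0.3108 Bond=65.4013
(3,3): Delta=1.0000 Bond=-145.0769
V0=41.7512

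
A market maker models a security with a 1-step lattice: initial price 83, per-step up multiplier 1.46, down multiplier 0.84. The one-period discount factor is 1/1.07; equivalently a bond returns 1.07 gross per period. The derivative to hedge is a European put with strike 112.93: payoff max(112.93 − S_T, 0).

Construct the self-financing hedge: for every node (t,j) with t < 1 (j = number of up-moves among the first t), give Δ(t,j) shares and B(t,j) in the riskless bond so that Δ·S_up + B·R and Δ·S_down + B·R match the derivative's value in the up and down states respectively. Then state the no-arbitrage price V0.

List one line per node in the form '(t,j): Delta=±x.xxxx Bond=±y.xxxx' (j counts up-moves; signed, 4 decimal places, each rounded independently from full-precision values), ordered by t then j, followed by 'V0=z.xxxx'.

(0,0): Delta=-0.8397 Bond=95.0959
V0=25.4023

Under the risk-neutral measure, an up-move has probability p* = (R−d)/(u−d) = 0.3710 and values discount at R = 1.07.
Payoff layer (t=1): V(1,0)=43.2100, V(1,1)=0.0000
(0,0): S=83.0000. Δ = (V_up−V_dn)/(S_up−S_dn) = (0.0000−43.2100)/(121.1800−69.7200) = -0.8397. V = [p*·0.0000 + (1−p*)·43.2100]/1.07 = 25.4023. B = V − Δ·S = 95.0959.
Each (Δ,B) replicates both successor values, so the strategy is self-financing and V0 is arbitrage-free.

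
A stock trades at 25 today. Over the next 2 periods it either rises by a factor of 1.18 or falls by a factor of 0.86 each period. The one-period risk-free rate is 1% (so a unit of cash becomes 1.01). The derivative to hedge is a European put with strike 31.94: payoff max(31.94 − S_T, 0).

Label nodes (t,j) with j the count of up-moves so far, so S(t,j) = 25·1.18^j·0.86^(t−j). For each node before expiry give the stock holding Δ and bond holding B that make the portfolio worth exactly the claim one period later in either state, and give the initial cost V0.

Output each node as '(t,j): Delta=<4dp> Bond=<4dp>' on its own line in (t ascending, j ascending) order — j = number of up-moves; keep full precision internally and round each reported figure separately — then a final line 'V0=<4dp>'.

(0,0): Delta=-0.8335 Bond=27.7664
(1,0): Delta=-1.0000 Bond=31.6238
(1,1): Delta=-0.6960 Bond=23.9870
V0=6.9288

Risk-neutral probability p* = (R−d)/(u−d) = (1.01−0.86)/(1.18−0.86) = 0.4688.
Terminal values V(2,·): V(2,0)=13.4500, V(2,1)=6.5700, V(2,2)=0.0000
  t=1,j=0: stock 21.5000 → up 25.3700 (V=6.5700), down 18.4900 (V=13.4500). Price 10.1238; hedge Δ=-1.0000, bond B=31.6238.
  t=1,j=1: stock 29.5000 → up 34.8100 (V=0.0000), down 25.3700 (V=6.5700). Price 3.4558; hedge Δ=-0.6960, bond B=23.9870.
  t=0,j=0: stock 25.0000 → up 29.5000 (V=3.4558), down 21.5000 (V=10.1238). Price 6.9288; hedge Δ=-0.8335, bond B=27.7664.
Check: Δ(0,0)·S0 + B(0,0) = 6.9288 = V0.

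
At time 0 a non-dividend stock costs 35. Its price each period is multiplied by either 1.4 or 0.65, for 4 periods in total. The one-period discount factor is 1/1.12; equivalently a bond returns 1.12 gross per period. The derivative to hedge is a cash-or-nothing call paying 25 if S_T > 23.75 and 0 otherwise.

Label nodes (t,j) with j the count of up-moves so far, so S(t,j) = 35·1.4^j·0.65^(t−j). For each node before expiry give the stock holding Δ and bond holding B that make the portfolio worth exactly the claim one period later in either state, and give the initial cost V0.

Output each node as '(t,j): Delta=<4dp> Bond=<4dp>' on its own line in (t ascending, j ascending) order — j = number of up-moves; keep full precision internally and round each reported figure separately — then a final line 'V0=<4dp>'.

The replicating-portfolio and risk-neutral prices coincide; use p* = (1.12−0.65)/(1.4−0.65) = 0.6267 for the latter.
At expiry t=4: V(4,0)=0.0000, V(4,1)=0.0000, V(4,2)=25.0000, V(4,3)=25.0000, V(4,4)=25.0000
Node (3,0) S=9.6119: V=(p*·0.0000+(1−p*)·0.0000)/1.12=0.0000; Δ=(0.0000−0.0000)/(13.4566−6.2477)=0.0000; B=V−Δ·S=0.0000
Node (3,1) S=20.7025: V=(p*·25.0000+(1−p*)·0.0000)/1.12=13.9881; Δ=(25.0000−0.0000)/(28.9835−13.4566)=1.6101; B=V−Δ·S=-19.3452
Node (3,2) S=44.5900: V=(p*·25.0000+(1−p*)·25.0000)/1.12=22.3214; Δ=(25.0000−25.0000)/(62.4260−28.9835)=0.0000; B=V−Δ·S=22.3214
Node (3,3) S=96.0400: V=(p*·25.0000+(1−p*)·25.0000)/1.12=22.3214; Δ=(25.0000−25.0000)/(134.4560−62.4260)=0.0000; B=V−Δ·S=22.3214
Node (2,0) S=14.7875: V=(p*·13.9881+(1−p*)·0.0000)/1.12=7.8267; Δ=(13.9881−0.0000)/(20.7025−9.6119)=1.2613; B=V−Δ·S=-10.8241
Node (2,1) S=31.8500: V=(p*·22.3214+(1−p*)·13.9881)/1.12=17.1521; Δ=(22.3214−13.9881)/(44.5900−20.7025)=0.3489; B=V−Δ·S=6.0410
Node (2,2) S=68.6000: V=(p*·22.3214+(1−p*)·22.3214)/1.12=19.9298; Δ=(22.3214−22.3214)/(96.0400−44.5900)=0.0000; B=V−Δ·S=19.9298
Node (1,0) S=22.7500: V=(p*·17.1521+(1−p*)·7.8267)/1.12=12.2059; Δ=(17.1521−7.8267)/(31.8500−14.7875)=0.5465; B=V−Δ·S=-0.2280
Node (1,1) S=49.0000: V=(p*·19.9298+(1−p*)·17.1521)/1.12=16.8686; Δ=(19.9298−17.1521)/(68.6000−31.8500)=0.0756; B=V−Δ·S=13.1649
Node (0,0) S=35.0000: V=(p*·16.8686+(1−p*)·12.2059)/1.12=13.5070; Δ=(16.8686−12.2059)/(49.0000−22.7500)=0.1776; B=V−Δ·S=7.2901
Each (Δ,B) replicates both successor values, so the strategy is self-financing and V0 is arbitrage-free.

(0,0): Delta=0.1776 Bond=7.2901
(1,0): Delta=0.5465 Bond=-0.2280
(1,1): Delta=0.0756 Bond=13.1649
(2,0): Delta=1.2613 Bond=-10.8241
(2,1): Delta=0.3489 Bond=6.0410
(2,2): Delta=0.0000 Bond=19.9298
(3,0): Delta=0.0000 Bond=0.0000
(3,1): Delta=1.6101 Bond=-19.3452
(3,2): Delta=0.0000 Bond=22.3214
(3,3): Delta=0.0000 Bond=22.3214
V0=13.5070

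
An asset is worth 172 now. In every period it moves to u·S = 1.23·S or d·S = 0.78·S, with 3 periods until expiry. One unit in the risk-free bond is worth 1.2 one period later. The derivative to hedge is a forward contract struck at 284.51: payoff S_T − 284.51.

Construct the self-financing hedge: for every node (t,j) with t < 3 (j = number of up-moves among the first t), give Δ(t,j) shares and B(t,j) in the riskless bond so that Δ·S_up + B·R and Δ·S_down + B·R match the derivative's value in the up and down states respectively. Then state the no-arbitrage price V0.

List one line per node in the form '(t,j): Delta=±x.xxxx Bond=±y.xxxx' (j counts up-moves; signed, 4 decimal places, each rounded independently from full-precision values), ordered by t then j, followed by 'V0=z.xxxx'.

(0,0): Delta=1.0000 Bond=-164.6470
(1,0): Delta=1.0000 Bond=-197.5764
(1,1): Delta=1.0000 Bond=-197.5764
(2,0): Delta=1.0000 Bond=-237.0917
(2,1): Delta=1.0000 Bond=-237.0917
(2,2): Delta=1.0000 Bond=-237.0917
V0=7.3530

Under the risk-neutral measure, an up-move has probability p* = (R−d)/(u−d) = 0.9333 and values discount at R = 1.2.
Terminal values V(3,·): V(3,0)=-202.8871, V(3,1)=-155.7969, V(3,2)=-81.5393, V(3,3)=35.5591
  t=2,j=0: stock 104.6448 → up 128.7131 (V=-155.7969), down 81.6229 (V=-202.8871). Price -132.4469; hedge Δ=1.0000, bond B=-237.0917.
  t=2,j=1: stock 165.0168 → up 202.9707 (V=-81.5393), down 128.7131 (V=-155.7969). Price -72.0749; hedge Δ=1.0000, bond B=-237.0917.
  t=2,j=2: stock 260.2188 → up 320.0691 (V=35.5591), down 202.9707 (V=-81.5393). Price 23.1271; hedge Δ=1.0000, bond B=-237.0917.
  t=1,j=0: stock 134.1600 → up 165.0168 (V=-72.0749), down 104.6448 (V=-132.4469). Price -63.4164; hedge Δ=1.0000, bond B=-197.5764.
  t=1,j=1: stock 211.5600 → up 260.2188 (V=23.1271), down 165.0168 (V=-72.0749). Price 13.9836; hedge Δ=1.0000, bond B=-197.5764.
  t=0,j=0: stock 172.0000 → up 211.5600 (V=13.9836), down 134.1600 (V=-63.4164). Price 7.3530; hedge Δ=1.0000, bond B=-164.6470.
Self-financing check: at every node Δ·S+B equals the discounted successor values.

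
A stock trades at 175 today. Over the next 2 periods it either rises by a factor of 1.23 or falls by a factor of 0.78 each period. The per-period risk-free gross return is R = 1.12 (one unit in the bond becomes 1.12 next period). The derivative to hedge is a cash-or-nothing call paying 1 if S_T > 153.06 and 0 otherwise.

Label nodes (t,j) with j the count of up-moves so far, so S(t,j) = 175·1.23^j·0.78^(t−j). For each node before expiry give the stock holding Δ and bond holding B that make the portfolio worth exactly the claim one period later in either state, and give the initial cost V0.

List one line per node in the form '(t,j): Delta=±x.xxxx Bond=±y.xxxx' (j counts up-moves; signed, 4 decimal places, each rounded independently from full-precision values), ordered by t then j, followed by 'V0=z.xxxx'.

(0,0): Delta=0.0028 Bond=0.2646
(1,0): Delta=0.0163 Bond=-1.5476
(1,1): Delta=0.0000 Bond=0.8929
V0=0.7496

Since d<R<u, set p* = (R−d)/(u−d) = 0.7556; price each node as the discounted p*-expectation of its children.
At expiry t=2: V(2,0)=0.0000, V(2,1)=1.0000, V(2,2)=1.0000
(1,0): S=136.5000. Δ = (V_up−V_dn)/(S_up−S_dn) = (1.0000−0.0000)/(167.8950−106.4700) = 0.0163. V = [p*·1.0000 + (1−p*)·0.0000]/1.12 = 0.6746. B = V − Δ·S = -1.5476.
(1,1): S=215.2500. Δ = (V_up−V_dn)/(S_up−S_dn) = (1.0000−1.0000)/(264.7575−167.8950) = 0.0000. V = [p*·1.0000 + (1−p*)·1.0000]/1.12 = 0.8929. B = V − Δ·S = 0.8929.
(0,0): S=175.0000. Δ = (V_up−V_dn)/(S_up−S_dn) = (0.8929−0.6746)/(215.2500−136.5000) = 0.0028. V = [p*·0.8929 + (1−p*)·0.6746]/1.12 = 0.7496. B = V − Δ·S = 0.2646.
The time-0 hedge costs 0.7496, which is the no-arbitrage price.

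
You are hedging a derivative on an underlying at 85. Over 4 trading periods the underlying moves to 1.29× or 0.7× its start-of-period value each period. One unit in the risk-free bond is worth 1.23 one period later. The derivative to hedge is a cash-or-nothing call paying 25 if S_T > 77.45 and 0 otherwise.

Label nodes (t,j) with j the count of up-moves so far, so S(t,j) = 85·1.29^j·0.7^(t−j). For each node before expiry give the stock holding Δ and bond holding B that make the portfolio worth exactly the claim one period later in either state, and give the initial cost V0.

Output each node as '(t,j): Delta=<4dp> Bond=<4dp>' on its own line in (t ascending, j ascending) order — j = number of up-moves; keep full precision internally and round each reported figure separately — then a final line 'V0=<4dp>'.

The replicating-portfolio and risk-neutral prices coincide; use p* = (1.23−0.7)/(1.29−0.7) = 0.8983 for the latter.
Payoff layer (t=4): V(4,0)=0.0000, V(4,1)=0.0000, V(4,2)=0.0000, V(4,3)=25.0000, V(4,4)=25.0000
  t=3,j=0: stock 29.1550 → up 37.6099 (V=0.0000), down 20.4085 (V=0.0000). Price 0.0000; hedge Δ=0.0000, bond B=0.0000.
  t=3,j=1: stock 53.7285 → up 69.3098 (V=0.0000), down 37.6099 (V=0.0000). Price 0.0000; hedge Δ=0.0000, bond B=0.0000.
  t=3,j=2: stock 99.0140 → up 127.7280 (V=25.0000), down 69.3098 (V=0.0000). Price 18.2582; hedge Δ=0.4279, bond B=-24.1146.
  t=3,j=3: stock 182.4686 → up 235.3844 (V=25.0000), down 127.7280 (V=25.0000). Price 20.3252; hedge Δ=0.0000, bond B=20.3252.
  t=2,j=0: stock 41.6500 → up 53.7285 (V=0.0000), down 29.1550 (V=0.0000). Price 0.0000; hedge Δ=0.0000, bond B=0.0000.
  t=2,j=1: stock 76.7550 → up 99.0139 (V=18.2582), down 53.7285 (V=0.0000). Price 13.3345; hedge Δ=0.4032, bond B=-17.6116.
  t=2,j=2: stock 141.4485 → up 182.4686 (V=20.3252), down 99.0140 (V=18.2582). Price 16.3537; hedge Δ=0.0248, bond B=12.8503.
  t=1,j=0: stock 59.5000 → up 76.7550 (V=13.3345), down 41.6500 (V=0.0000). Price 9.7386; hedge Δ=0.3798, bond B=-12.8623.
  t=1,j=1: stock 109.6500 → up 141.4485 (V=16.3537), down 76.7550 (V=13.3345). Price 13.0460; hedge Δ=0.0467, bond B=7.9289.
  t=0,j=0: stock 85.0000 → up 109.6500 (V=13.0460), down 59.5000 (V=9.7386). Price 10.3331; hedge Δ=0.0660, bond B=4.7272.
Self-financing check: at every node Δ·S+B equals the discounted successor values.

(0,0): Delta=0.0660 Bond=4.7272
(1,0): Delta=0.3798 Bond=-12.8623
(1,1): Delta=0.0467 Bond=7.9289
(2,0): Delta=0.0000 Bond=0.0000
(2,1): Delta=0.4032 Bond=-17.6116
(2,2): Delta=0.0248 Bond=12.8503
(3,0): Delta=0.0000 Bond=0.0000
(3,1): Delta=0.0000 Bond=0.0000
(3,2): Delta=0.4279 Bond=-24.1146
(3,3): Delta=0.0000 Bond=20.3252
V0=10.3331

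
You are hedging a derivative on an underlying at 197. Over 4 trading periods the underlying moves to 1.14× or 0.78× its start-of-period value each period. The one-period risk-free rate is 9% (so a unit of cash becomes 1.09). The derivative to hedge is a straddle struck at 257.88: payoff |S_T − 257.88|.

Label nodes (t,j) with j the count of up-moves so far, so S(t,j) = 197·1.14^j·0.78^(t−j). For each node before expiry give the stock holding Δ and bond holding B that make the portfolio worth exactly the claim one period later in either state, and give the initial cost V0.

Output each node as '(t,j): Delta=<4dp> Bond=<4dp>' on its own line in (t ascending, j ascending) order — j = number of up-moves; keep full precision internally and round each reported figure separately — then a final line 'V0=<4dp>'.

(0,0): Delta=0.0407 Bond=35.9795
(1,0): Delta=-1.0000 Bond=199.1307
(1,1): Delta=0.1555 Bond=13.4252
(2,0): Delta=-1.0000 Bond=217.0524
(2,1): Delta=-1.0000 Bond=217.0524
(2,2): Delta=0.2831 Bond=-18.0147
(3,0): Delta=-1.0000 Bond=236.5872
(3,1): Delta=-1.0000 Bond=236.5872
(3,2): Delta=-1.0000 Bond=236.5872
(3,3): Delta=0.4247 Bond=-60.9624
V0=43.9962

Risk-neutral probability p* = (R−d)/(u−d) = (1.09−0.78)/(1.14−0.78) = 0.8611.
Terminal values V(4,·): V(4,0)=184.9603, V(4,1)=151.3051, V(4,2)=102.1167, V(4,3)=30.2259, V(4,4)=74.8452
(3,0): S=93.4867. Δ = (V_up−V_dn)/(S_up−S_dn) = (151.3051−184.9603)/(106.5749−72.9197) = -1.0000. V = [p*·151.3051 + (1−p*)·184.9603]/1.09 = 143.1004. B = V − Δ·S = 236.5872.
(3,1): S=136.6345. Δ = (V_up−V_dn)/(S_up−S_dn) = (102.1167−151.3051)/(155.7633−106.5749) = -1.0000. V = [p*·102.1167 + (1−p*)·151.3051]/1.09 = 99.9527. B = V − Δ·S = 236.5872.
(3,2): S=199.6965. Δ = (V_up−V_dn)/(S_up−S_dn) = (30.2259−102.1167)/(227.6541−155.7633) = -1.0000. V = [p*·30.2259 + (1−p*)·102.1167]/1.09 = 36.8906. B = V − Δ·S = 236.5872.
(3,3): S=291.8642. Δ = (V_up−V_dn)/(S_up−S_dn) = (74.8452−30.2259)/(332.7252−227.6541) = 0.4247. V = [p*·74.8452 + (1−p*)·30.2259]/1.09 = 62.9799. B = V − Δ·S = -60.9624.
(2,0): S=119.8548. Δ = (V_up−V_dn)/(S_up−S_dn) = (99.9527−143.1004)/(136.6345−93.4867) = -1.0000. V = [p*·99.9527 + (1−p*)·143.1004]/1.09 = 97.1976. B = V − Δ·S = 217.0524.
(2,1): S=175.1724. Δ = (V_up−V_dn)/(S_up−S_dn) = (36.8906−99.9527)/(199.6965−136.6345) = -1.0000. V = [p*·36.8906 + (1−p*)·99.9527]/1.09 = 41.8800. B = V − Δ·S = 217.0524.
(2,2): S=256.0212. Δ = (V_up−V_dn)/(S_up−S_dn) = (62.9799−36.8906)/(291.8642−199.6965) = 0.2831. V = [p*·62.9799 + (1−p*)·36.8906]/1.09 = 54.4554. B = V − Δ·S = -18.0147.
(1,0): S=153.6600. Δ = (V_up−V_dn)/(S_up−S_dn) = (41.8800−97.1976)/(175.1724−119.8548) = -1.0000. V = [p*·41.8800 + (1−p*)·97.1976]/1.09 = 45.4707. B = V − Δ·S = 199.1307.
(1,1): S=224.5800. Δ = (V_up−V_dn)/(S_up−S_dn) = (54.4554−41.8800)/(256.0212−175.1724) = 0.1555. V = [p*·54.4554 + (1−p*)·41.8800]/1.09 = 48.3567. B = V − Δ·S = 13.4252.
(0,0): S=197.0000. Δ = (V_up−V_dn)/(S_up−S_dn) = (48.3567−45.4707)/(224.5800−153.6600) = 0.0407. V = [p*·48.3567 + (1−p*)·45.4707]/1.09 = 43.9962. B = V − Δ·S = 35.9795.
Root portfolio cost Δ·197+B reproduces V0=43.9962.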